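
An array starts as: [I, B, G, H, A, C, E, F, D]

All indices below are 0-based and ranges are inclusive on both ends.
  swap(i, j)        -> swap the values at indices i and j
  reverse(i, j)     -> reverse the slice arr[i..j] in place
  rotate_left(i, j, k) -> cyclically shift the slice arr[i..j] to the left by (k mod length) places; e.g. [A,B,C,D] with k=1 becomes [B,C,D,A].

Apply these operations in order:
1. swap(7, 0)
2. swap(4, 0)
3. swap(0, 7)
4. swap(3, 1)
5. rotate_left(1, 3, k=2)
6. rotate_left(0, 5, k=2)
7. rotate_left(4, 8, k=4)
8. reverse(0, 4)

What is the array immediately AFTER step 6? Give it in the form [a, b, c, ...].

Answer: [H, G, F, C, I, B, E, A, D]

Derivation:
After 1 (swap(7, 0)): [F, B, G, H, A, C, E, I, D]
After 2 (swap(4, 0)): [A, B, G, H, F, C, E, I, D]
After 3 (swap(0, 7)): [I, B, G, H, F, C, E, A, D]
After 4 (swap(3, 1)): [I, H, G, B, F, C, E, A, D]
After 5 (rotate_left(1, 3, k=2)): [I, B, H, G, F, C, E, A, D]
After 6 (rotate_left(0, 5, k=2)): [H, G, F, C, I, B, E, A, D]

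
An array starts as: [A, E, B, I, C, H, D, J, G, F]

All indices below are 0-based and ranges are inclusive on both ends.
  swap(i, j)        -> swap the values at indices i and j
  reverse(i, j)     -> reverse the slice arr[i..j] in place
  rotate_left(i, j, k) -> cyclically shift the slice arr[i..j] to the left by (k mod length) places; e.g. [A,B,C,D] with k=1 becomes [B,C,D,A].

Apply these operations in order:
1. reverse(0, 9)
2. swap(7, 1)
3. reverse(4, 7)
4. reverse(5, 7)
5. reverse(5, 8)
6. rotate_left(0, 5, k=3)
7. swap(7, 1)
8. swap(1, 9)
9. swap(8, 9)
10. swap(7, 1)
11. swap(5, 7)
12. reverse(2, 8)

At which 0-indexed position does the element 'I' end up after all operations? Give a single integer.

After 1 (reverse(0, 9)): [F, G, J, D, H, C, I, B, E, A]
After 2 (swap(7, 1)): [F, B, J, D, H, C, I, G, E, A]
After 3 (reverse(4, 7)): [F, B, J, D, G, I, C, H, E, A]
After 4 (reverse(5, 7)): [F, B, J, D, G, H, C, I, E, A]
After 5 (reverse(5, 8)): [F, B, J, D, G, E, I, C, H, A]
After 6 (rotate_left(0, 5, k=3)): [D, G, E, F, B, J, I, C, H, A]
After 7 (swap(7, 1)): [D, C, E, F, B, J, I, G, H, A]
After 8 (swap(1, 9)): [D, A, E, F, B, J, I, G, H, C]
After 9 (swap(8, 9)): [D, A, E, F, B, J, I, G, C, H]
After 10 (swap(7, 1)): [D, G, E, F, B, J, I, A, C, H]
After 11 (swap(5, 7)): [D, G, E, F, B, A, I, J, C, H]
After 12 (reverse(2, 8)): [D, G, C, J, I, A, B, F, E, H]

Answer: 4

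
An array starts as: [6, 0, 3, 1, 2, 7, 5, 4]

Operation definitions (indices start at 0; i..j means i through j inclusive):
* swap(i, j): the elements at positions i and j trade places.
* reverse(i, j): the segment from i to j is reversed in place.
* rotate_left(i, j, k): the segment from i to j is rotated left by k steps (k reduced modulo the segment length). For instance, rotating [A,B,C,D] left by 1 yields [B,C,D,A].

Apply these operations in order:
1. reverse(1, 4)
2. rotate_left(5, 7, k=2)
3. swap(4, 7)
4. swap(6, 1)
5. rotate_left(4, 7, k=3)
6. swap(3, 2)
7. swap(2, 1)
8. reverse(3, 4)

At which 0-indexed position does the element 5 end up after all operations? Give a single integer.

Answer: 5

Derivation:
After 1 (reverse(1, 4)): [6, 2, 1, 3, 0, 7, 5, 4]
After 2 (rotate_left(5, 7, k=2)): [6, 2, 1, 3, 0, 4, 7, 5]
After 3 (swap(4, 7)): [6, 2, 1, 3, 5, 4, 7, 0]
After 4 (swap(6, 1)): [6, 7, 1, 3, 5, 4, 2, 0]
After 5 (rotate_left(4, 7, k=3)): [6, 7, 1, 3, 0, 5, 4, 2]
After 6 (swap(3, 2)): [6, 7, 3, 1, 0, 5, 4, 2]
After 7 (swap(2, 1)): [6, 3, 7, 1, 0, 5, 4, 2]
After 8 (reverse(3, 4)): [6, 3, 7, 0, 1, 5, 4, 2]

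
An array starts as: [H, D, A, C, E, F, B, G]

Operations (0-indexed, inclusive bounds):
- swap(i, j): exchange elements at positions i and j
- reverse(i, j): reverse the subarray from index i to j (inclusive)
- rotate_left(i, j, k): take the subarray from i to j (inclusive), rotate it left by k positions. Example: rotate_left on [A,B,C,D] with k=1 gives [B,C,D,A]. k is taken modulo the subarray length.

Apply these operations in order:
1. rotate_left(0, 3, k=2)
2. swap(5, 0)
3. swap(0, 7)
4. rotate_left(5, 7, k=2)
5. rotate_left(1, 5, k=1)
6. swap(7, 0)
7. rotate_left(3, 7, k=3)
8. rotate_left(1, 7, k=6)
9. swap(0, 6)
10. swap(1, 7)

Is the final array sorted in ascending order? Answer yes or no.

After 1 (rotate_left(0, 3, k=2)): [A, C, H, D, E, F, B, G]
After 2 (swap(5, 0)): [F, C, H, D, E, A, B, G]
After 3 (swap(0, 7)): [G, C, H, D, E, A, B, F]
After 4 (rotate_left(5, 7, k=2)): [G, C, H, D, E, F, A, B]
After 5 (rotate_left(1, 5, k=1)): [G, H, D, E, F, C, A, B]
After 6 (swap(7, 0)): [B, H, D, E, F, C, A, G]
After 7 (rotate_left(3, 7, k=3)): [B, H, D, A, G, E, F, C]
After 8 (rotate_left(1, 7, k=6)): [B, C, H, D, A, G, E, F]
After 9 (swap(0, 6)): [E, C, H, D, A, G, B, F]
After 10 (swap(1, 7)): [E, F, H, D, A, G, B, C]

Answer: no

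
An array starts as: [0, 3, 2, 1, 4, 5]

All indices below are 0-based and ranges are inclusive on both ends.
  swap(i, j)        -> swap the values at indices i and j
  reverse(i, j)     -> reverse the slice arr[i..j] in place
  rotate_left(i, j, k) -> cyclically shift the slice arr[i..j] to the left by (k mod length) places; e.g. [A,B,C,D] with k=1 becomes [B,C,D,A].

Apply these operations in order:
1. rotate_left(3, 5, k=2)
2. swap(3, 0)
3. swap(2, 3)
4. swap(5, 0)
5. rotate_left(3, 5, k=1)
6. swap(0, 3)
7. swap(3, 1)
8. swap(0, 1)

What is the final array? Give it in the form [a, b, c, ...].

After 1 (rotate_left(3, 5, k=2)): [0, 3, 2, 5, 1, 4]
After 2 (swap(3, 0)): [5, 3, 2, 0, 1, 4]
After 3 (swap(2, 3)): [5, 3, 0, 2, 1, 4]
After 4 (swap(5, 0)): [4, 3, 0, 2, 1, 5]
After 5 (rotate_left(3, 5, k=1)): [4, 3, 0, 1, 5, 2]
After 6 (swap(0, 3)): [1, 3, 0, 4, 5, 2]
After 7 (swap(3, 1)): [1, 4, 0, 3, 5, 2]
After 8 (swap(0, 1)): [4, 1, 0, 3, 5, 2]

Answer: [4, 1, 0, 3, 5, 2]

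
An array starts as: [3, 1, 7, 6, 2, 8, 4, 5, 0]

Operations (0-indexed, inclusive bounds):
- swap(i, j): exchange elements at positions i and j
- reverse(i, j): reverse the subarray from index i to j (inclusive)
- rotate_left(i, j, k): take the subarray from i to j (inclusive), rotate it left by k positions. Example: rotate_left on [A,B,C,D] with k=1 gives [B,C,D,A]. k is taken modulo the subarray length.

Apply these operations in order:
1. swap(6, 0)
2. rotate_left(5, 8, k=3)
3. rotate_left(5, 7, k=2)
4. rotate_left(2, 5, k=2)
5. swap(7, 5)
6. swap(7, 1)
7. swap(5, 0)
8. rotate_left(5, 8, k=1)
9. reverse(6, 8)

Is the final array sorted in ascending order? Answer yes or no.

After 1 (swap(6, 0)): [4, 1, 7, 6, 2, 8, 3, 5, 0]
After 2 (rotate_left(5, 8, k=3)): [4, 1, 7, 6, 2, 0, 8, 3, 5]
After 3 (rotate_left(5, 7, k=2)): [4, 1, 7, 6, 2, 3, 0, 8, 5]
After 4 (rotate_left(2, 5, k=2)): [4, 1, 2, 3, 7, 6, 0, 8, 5]
After 5 (swap(7, 5)): [4, 1, 2, 3, 7, 8, 0, 6, 5]
After 6 (swap(7, 1)): [4, 6, 2, 3, 7, 8, 0, 1, 5]
After 7 (swap(5, 0)): [8, 6, 2, 3, 7, 4, 0, 1, 5]
After 8 (rotate_left(5, 8, k=1)): [8, 6, 2, 3, 7, 0, 1, 5, 4]
After 9 (reverse(6, 8)): [8, 6, 2, 3, 7, 0, 4, 5, 1]

Answer: no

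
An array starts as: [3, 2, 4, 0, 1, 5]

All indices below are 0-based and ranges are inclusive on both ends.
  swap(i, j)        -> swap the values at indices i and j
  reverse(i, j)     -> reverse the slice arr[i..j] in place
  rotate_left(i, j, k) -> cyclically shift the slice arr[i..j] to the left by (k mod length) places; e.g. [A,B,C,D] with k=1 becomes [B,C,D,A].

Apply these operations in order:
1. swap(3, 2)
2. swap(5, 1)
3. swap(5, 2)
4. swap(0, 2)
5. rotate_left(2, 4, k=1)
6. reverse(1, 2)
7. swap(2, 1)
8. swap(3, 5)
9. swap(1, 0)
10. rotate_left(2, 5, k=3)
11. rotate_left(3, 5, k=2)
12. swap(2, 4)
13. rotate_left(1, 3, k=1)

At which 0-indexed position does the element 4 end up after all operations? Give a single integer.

Answer: 1

Derivation:
After 1 (swap(3, 2)): [3, 2, 0, 4, 1, 5]
After 2 (swap(5, 1)): [3, 5, 0, 4, 1, 2]
After 3 (swap(5, 2)): [3, 5, 2, 4, 1, 0]
After 4 (swap(0, 2)): [2, 5, 3, 4, 1, 0]
After 5 (rotate_left(2, 4, k=1)): [2, 5, 4, 1, 3, 0]
After 6 (reverse(1, 2)): [2, 4, 5, 1, 3, 0]
After 7 (swap(2, 1)): [2, 5, 4, 1, 3, 0]
After 8 (swap(3, 5)): [2, 5, 4, 0, 3, 1]
After 9 (swap(1, 0)): [5, 2, 4, 0, 3, 1]
After 10 (rotate_left(2, 5, k=3)): [5, 2, 1, 4, 0, 3]
After 11 (rotate_left(3, 5, k=2)): [5, 2, 1, 3, 4, 0]
After 12 (swap(2, 4)): [5, 2, 4, 3, 1, 0]
After 13 (rotate_left(1, 3, k=1)): [5, 4, 3, 2, 1, 0]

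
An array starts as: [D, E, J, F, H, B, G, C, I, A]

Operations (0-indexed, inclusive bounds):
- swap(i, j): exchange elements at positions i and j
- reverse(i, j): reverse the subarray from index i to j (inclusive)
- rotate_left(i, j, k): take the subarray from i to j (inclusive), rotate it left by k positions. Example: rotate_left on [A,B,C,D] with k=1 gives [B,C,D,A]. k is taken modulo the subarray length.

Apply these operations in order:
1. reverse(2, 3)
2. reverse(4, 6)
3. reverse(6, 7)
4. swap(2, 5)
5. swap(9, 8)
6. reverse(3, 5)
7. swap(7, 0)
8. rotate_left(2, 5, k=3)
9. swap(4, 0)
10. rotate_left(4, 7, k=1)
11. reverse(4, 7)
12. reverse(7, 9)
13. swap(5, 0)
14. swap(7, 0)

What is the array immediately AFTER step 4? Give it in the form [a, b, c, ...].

After 1 (reverse(2, 3)): [D, E, F, J, H, B, G, C, I, A]
After 2 (reverse(4, 6)): [D, E, F, J, G, B, H, C, I, A]
After 3 (reverse(6, 7)): [D, E, F, J, G, B, C, H, I, A]
After 4 (swap(2, 5)): [D, E, B, J, G, F, C, H, I, A]

Answer: [D, E, B, J, G, F, C, H, I, A]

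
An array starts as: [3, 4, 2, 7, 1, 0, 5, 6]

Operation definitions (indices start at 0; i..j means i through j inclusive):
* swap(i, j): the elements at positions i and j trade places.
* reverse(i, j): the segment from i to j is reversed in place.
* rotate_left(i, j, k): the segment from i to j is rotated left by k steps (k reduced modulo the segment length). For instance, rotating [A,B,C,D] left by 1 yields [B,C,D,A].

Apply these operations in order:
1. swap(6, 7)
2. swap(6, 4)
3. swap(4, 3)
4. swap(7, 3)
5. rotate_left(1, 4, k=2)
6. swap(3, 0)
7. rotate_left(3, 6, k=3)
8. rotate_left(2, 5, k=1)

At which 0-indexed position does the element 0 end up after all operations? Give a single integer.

Answer: 6

Derivation:
After 1 (swap(6, 7)): [3, 4, 2, 7, 1, 0, 6, 5]
After 2 (swap(6, 4)): [3, 4, 2, 7, 6, 0, 1, 5]
After 3 (swap(4, 3)): [3, 4, 2, 6, 7, 0, 1, 5]
After 4 (swap(7, 3)): [3, 4, 2, 5, 7, 0, 1, 6]
After 5 (rotate_left(1, 4, k=2)): [3, 5, 7, 4, 2, 0, 1, 6]
After 6 (swap(3, 0)): [4, 5, 7, 3, 2, 0, 1, 6]
After 7 (rotate_left(3, 6, k=3)): [4, 5, 7, 1, 3, 2, 0, 6]
After 8 (rotate_left(2, 5, k=1)): [4, 5, 1, 3, 2, 7, 0, 6]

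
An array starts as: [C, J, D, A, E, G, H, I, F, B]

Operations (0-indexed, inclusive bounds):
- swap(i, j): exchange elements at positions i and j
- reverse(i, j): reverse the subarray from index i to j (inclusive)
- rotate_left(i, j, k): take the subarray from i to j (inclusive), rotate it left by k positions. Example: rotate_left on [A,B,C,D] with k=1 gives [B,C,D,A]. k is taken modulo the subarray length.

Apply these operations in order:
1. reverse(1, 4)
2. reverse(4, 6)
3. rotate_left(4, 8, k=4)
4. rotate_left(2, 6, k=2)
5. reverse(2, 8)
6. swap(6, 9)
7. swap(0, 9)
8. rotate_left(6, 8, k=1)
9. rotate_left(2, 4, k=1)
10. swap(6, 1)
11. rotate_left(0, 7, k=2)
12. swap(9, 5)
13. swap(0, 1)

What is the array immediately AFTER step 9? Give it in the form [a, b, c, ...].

After 1 (reverse(1, 4)): [C, E, A, D, J, G, H, I, F, B]
After 2 (reverse(4, 6)): [C, E, A, D, H, G, J, I, F, B]
After 3 (rotate_left(4, 8, k=4)): [C, E, A, D, F, H, G, J, I, B]
After 4 (rotate_left(2, 6, k=2)): [C, E, F, H, G, A, D, J, I, B]
After 5 (reverse(2, 8)): [C, E, I, J, D, A, G, H, F, B]
After 6 (swap(6, 9)): [C, E, I, J, D, A, B, H, F, G]
After 7 (swap(0, 9)): [G, E, I, J, D, A, B, H, F, C]
After 8 (rotate_left(6, 8, k=1)): [G, E, I, J, D, A, H, F, B, C]
After 9 (rotate_left(2, 4, k=1)): [G, E, J, D, I, A, H, F, B, C]

Answer: [G, E, J, D, I, A, H, F, B, C]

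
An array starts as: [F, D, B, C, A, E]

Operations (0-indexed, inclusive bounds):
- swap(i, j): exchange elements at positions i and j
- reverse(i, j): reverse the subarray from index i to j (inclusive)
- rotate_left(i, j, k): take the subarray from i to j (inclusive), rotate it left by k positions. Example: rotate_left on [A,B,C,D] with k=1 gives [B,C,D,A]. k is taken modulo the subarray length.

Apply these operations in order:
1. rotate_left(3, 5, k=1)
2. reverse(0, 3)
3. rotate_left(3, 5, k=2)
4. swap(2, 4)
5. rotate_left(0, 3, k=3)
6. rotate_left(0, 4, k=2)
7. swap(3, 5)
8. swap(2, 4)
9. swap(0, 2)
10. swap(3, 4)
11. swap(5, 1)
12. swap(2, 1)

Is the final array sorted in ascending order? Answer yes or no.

After 1 (rotate_left(3, 5, k=1)): [F, D, B, A, E, C]
After 2 (reverse(0, 3)): [A, B, D, F, E, C]
After 3 (rotate_left(3, 5, k=2)): [A, B, D, C, F, E]
After 4 (swap(2, 4)): [A, B, F, C, D, E]
After 5 (rotate_left(0, 3, k=3)): [C, A, B, F, D, E]
After 6 (rotate_left(0, 4, k=2)): [B, F, D, C, A, E]
After 7 (swap(3, 5)): [B, F, D, E, A, C]
After 8 (swap(2, 4)): [B, F, A, E, D, C]
After 9 (swap(0, 2)): [A, F, B, E, D, C]
After 10 (swap(3, 4)): [A, F, B, D, E, C]
After 11 (swap(5, 1)): [A, C, B, D, E, F]
After 12 (swap(2, 1)): [A, B, C, D, E, F]

Answer: yes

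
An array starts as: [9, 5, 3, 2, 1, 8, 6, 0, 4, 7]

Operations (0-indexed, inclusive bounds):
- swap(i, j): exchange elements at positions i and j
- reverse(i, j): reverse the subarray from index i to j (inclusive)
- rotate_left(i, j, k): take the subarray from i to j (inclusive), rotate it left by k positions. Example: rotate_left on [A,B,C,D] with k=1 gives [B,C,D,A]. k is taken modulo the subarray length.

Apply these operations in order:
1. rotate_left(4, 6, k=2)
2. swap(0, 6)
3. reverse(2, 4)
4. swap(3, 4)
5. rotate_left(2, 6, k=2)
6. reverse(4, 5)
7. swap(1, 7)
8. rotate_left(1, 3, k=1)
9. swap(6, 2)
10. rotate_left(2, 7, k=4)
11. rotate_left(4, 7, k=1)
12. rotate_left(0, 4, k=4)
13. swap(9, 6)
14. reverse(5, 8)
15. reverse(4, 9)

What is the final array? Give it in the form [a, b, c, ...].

Answer: [0, 8, 2, 1, 9, 6, 7, 3, 4, 5]

Derivation:
After 1 (rotate_left(4, 6, k=2)): [9, 5, 3, 2, 6, 1, 8, 0, 4, 7]
After 2 (swap(0, 6)): [8, 5, 3, 2, 6, 1, 9, 0, 4, 7]
After 3 (reverse(2, 4)): [8, 5, 6, 2, 3, 1, 9, 0, 4, 7]
After 4 (swap(3, 4)): [8, 5, 6, 3, 2, 1, 9, 0, 4, 7]
After 5 (rotate_left(2, 6, k=2)): [8, 5, 2, 1, 9, 6, 3, 0, 4, 7]
After 6 (reverse(4, 5)): [8, 5, 2, 1, 6, 9, 3, 0, 4, 7]
After 7 (swap(1, 7)): [8, 0, 2, 1, 6, 9, 3, 5, 4, 7]
After 8 (rotate_left(1, 3, k=1)): [8, 2, 1, 0, 6, 9, 3, 5, 4, 7]
After 9 (swap(6, 2)): [8, 2, 3, 0, 6, 9, 1, 5, 4, 7]
After 10 (rotate_left(2, 7, k=4)): [8, 2, 1, 5, 3, 0, 6, 9, 4, 7]
After 11 (rotate_left(4, 7, k=1)): [8, 2, 1, 5, 0, 6, 9, 3, 4, 7]
After 12 (rotate_left(0, 4, k=4)): [0, 8, 2, 1, 5, 6, 9, 3, 4, 7]
After 13 (swap(9, 6)): [0, 8, 2, 1, 5, 6, 7, 3, 4, 9]
After 14 (reverse(5, 8)): [0, 8, 2, 1, 5, 4, 3, 7, 6, 9]
After 15 (reverse(4, 9)): [0, 8, 2, 1, 9, 6, 7, 3, 4, 5]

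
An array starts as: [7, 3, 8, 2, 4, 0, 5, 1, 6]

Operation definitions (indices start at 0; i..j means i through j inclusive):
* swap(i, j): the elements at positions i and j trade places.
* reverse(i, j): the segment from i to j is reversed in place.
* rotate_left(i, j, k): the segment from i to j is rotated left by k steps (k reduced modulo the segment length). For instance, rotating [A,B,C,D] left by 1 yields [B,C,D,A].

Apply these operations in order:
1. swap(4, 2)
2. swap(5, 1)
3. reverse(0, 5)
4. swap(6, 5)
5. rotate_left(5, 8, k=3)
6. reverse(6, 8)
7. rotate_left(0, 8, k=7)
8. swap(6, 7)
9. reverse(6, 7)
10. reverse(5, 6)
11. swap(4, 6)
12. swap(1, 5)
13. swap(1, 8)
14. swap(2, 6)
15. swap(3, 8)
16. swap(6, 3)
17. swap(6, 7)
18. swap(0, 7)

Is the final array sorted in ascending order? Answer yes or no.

Answer: yes

Derivation:
After 1 (swap(4, 2)): [7, 3, 4, 2, 8, 0, 5, 1, 6]
After 2 (swap(5, 1)): [7, 0, 4, 2, 8, 3, 5, 1, 6]
After 3 (reverse(0, 5)): [3, 8, 2, 4, 0, 7, 5, 1, 6]
After 4 (swap(6, 5)): [3, 8, 2, 4, 0, 5, 7, 1, 6]
After 5 (rotate_left(5, 8, k=3)): [3, 8, 2, 4, 0, 6, 5, 7, 1]
After 6 (reverse(6, 8)): [3, 8, 2, 4, 0, 6, 1, 7, 5]
After 7 (rotate_left(0, 8, k=7)): [7, 5, 3, 8, 2, 4, 0, 6, 1]
After 8 (swap(6, 7)): [7, 5, 3, 8, 2, 4, 6, 0, 1]
After 9 (reverse(6, 7)): [7, 5, 3, 8, 2, 4, 0, 6, 1]
After 10 (reverse(5, 6)): [7, 5, 3, 8, 2, 0, 4, 6, 1]
After 11 (swap(4, 6)): [7, 5, 3, 8, 4, 0, 2, 6, 1]
After 12 (swap(1, 5)): [7, 0, 3, 8, 4, 5, 2, 6, 1]
After 13 (swap(1, 8)): [7, 1, 3, 8, 4, 5, 2, 6, 0]
After 14 (swap(2, 6)): [7, 1, 2, 8, 4, 5, 3, 6, 0]
After 15 (swap(3, 8)): [7, 1, 2, 0, 4, 5, 3, 6, 8]
After 16 (swap(6, 3)): [7, 1, 2, 3, 4, 5, 0, 6, 8]
After 17 (swap(6, 7)): [7, 1, 2, 3, 4, 5, 6, 0, 8]
After 18 (swap(0, 7)): [0, 1, 2, 3, 4, 5, 6, 7, 8]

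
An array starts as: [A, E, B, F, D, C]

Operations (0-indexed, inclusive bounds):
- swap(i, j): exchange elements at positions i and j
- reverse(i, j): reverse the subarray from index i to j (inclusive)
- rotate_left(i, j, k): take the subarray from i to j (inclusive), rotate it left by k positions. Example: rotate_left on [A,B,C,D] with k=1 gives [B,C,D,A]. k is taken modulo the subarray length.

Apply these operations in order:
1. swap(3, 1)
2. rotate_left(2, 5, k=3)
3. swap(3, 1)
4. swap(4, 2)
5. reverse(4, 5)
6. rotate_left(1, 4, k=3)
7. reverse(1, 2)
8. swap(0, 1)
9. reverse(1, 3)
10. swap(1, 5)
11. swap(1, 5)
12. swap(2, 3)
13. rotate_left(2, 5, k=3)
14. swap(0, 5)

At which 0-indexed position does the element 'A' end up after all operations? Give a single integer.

Answer: 3

Derivation:
After 1 (swap(3, 1)): [A, F, B, E, D, C]
After 2 (rotate_left(2, 5, k=3)): [A, F, C, B, E, D]
After 3 (swap(3, 1)): [A, B, C, F, E, D]
After 4 (swap(4, 2)): [A, B, E, F, C, D]
After 5 (reverse(4, 5)): [A, B, E, F, D, C]
After 6 (rotate_left(1, 4, k=3)): [A, D, B, E, F, C]
After 7 (reverse(1, 2)): [A, B, D, E, F, C]
After 8 (swap(0, 1)): [B, A, D, E, F, C]
After 9 (reverse(1, 3)): [B, E, D, A, F, C]
After 10 (swap(1, 5)): [B, C, D, A, F, E]
After 11 (swap(1, 5)): [B, E, D, A, F, C]
After 12 (swap(2, 3)): [B, E, A, D, F, C]
After 13 (rotate_left(2, 5, k=3)): [B, E, C, A, D, F]
After 14 (swap(0, 5)): [F, E, C, A, D, B]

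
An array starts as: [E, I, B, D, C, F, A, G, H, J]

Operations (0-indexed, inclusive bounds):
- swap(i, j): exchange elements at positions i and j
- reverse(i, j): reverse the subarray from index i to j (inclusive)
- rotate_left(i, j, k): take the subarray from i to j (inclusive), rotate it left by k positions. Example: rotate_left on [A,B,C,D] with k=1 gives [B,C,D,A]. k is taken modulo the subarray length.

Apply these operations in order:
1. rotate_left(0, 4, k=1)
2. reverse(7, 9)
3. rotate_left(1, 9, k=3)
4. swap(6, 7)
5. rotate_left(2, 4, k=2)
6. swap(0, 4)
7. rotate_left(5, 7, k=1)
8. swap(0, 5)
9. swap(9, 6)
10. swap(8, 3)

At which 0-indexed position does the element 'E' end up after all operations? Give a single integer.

Answer: 1

Derivation:
After 1 (rotate_left(0, 4, k=1)): [I, B, D, C, E, F, A, G, H, J]
After 2 (reverse(7, 9)): [I, B, D, C, E, F, A, J, H, G]
After 3 (rotate_left(1, 9, k=3)): [I, E, F, A, J, H, G, B, D, C]
After 4 (swap(6, 7)): [I, E, F, A, J, H, B, G, D, C]
After 5 (rotate_left(2, 4, k=2)): [I, E, J, F, A, H, B, G, D, C]
After 6 (swap(0, 4)): [A, E, J, F, I, H, B, G, D, C]
After 7 (rotate_left(5, 7, k=1)): [A, E, J, F, I, B, G, H, D, C]
After 8 (swap(0, 5)): [B, E, J, F, I, A, G, H, D, C]
After 9 (swap(9, 6)): [B, E, J, F, I, A, C, H, D, G]
After 10 (swap(8, 3)): [B, E, J, D, I, A, C, H, F, G]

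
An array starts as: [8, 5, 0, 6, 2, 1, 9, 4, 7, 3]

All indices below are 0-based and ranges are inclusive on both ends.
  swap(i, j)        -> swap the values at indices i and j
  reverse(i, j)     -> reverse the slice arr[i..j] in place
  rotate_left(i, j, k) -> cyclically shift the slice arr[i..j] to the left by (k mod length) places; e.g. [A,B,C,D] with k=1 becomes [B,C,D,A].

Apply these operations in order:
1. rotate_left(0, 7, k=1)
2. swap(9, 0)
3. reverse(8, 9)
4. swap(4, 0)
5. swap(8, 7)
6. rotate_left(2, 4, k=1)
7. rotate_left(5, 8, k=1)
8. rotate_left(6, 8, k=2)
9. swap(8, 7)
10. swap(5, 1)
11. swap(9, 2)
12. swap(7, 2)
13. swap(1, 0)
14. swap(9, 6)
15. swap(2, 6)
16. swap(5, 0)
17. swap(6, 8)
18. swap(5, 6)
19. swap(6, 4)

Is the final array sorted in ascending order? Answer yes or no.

Answer: yes

Derivation:
After 1 (rotate_left(0, 7, k=1)): [5, 0, 6, 2, 1, 9, 4, 8, 7, 3]
After 2 (swap(9, 0)): [3, 0, 6, 2, 1, 9, 4, 8, 7, 5]
After 3 (reverse(8, 9)): [3, 0, 6, 2, 1, 9, 4, 8, 5, 7]
After 4 (swap(4, 0)): [1, 0, 6, 2, 3, 9, 4, 8, 5, 7]
After 5 (swap(8, 7)): [1, 0, 6, 2, 3, 9, 4, 5, 8, 7]
After 6 (rotate_left(2, 4, k=1)): [1, 0, 2, 3, 6, 9, 4, 5, 8, 7]
After 7 (rotate_left(5, 8, k=1)): [1, 0, 2, 3, 6, 4, 5, 8, 9, 7]
After 8 (rotate_left(6, 8, k=2)): [1, 0, 2, 3, 6, 4, 9, 5, 8, 7]
After 9 (swap(8, 7)): [1, 0, 2, 3, 6, 4, 9, 8, 5, 7]
After 10 (swap(5, 1)): [1, 4, 2, 3, 6, 0, 9, 8, 5, 7]
After 11 (swap(9, 2)): [1, 4, 7, 3, 6, 0, 9, 8, 5, 2]
After 12 (swap(7, 2)): [1, 4, 8, 3, 6, 0, 9, 7, 5, 2]
After 13 (swap(1, 0)): [4, 1, 8, 3, 6, 0, 9, 7, 5, 2]
After 14 (swap(9, 6)): [4, 1, 8, 3, 6, 0, 2, 7, 5, 9]
After 15 (swap(2, 6)): [4, 1, 2, 3, 6, 0, 8, 7, 5, 9]
After 16 (swap(5, 0)): [0, 1, 2, 3, 6, 4, 8, 7, 5, 9]
After 17 (swap(6, 8)): [0, 1, 2, 3, 6, 4, 5, 7, 8, 9]
After 18 (swap(5, 6)): [0, 1, 2, 3, 6, 5, 4, 7, 8, 9]
After 19 (swap(6, 4)): [0, 1, 2, 3, 4, 5, 6, 7, 8, 9]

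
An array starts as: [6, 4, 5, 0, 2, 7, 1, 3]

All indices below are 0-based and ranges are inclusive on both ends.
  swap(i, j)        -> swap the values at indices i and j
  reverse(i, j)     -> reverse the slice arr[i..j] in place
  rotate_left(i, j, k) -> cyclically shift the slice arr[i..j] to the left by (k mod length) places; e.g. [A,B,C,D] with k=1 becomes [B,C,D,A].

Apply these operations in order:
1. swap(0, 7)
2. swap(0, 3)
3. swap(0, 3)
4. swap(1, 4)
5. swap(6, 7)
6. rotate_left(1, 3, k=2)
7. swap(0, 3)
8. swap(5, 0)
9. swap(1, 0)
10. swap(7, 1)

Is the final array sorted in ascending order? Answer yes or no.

After 1 (swap(0, 7)): [3, 4, 5, 0, 2, 7, 1, 6]
After 2 (swap(0, 3)): [0, 4, 5, 3, 2, 7, 1, 6]
After 3 (swap(0, 3)): [3, 4, 5, 0, 2, 7, 1, 6]
After 4 (swap(1, 4)): [3, 2, 5, 0, 4, 7, 1, 6]
After 5 (swap(6, 7)): [3, 2, 5, 0, 4, 7, 6, 1]
After 6 (rotate_left(1, 3, k=2)): [3, 0, 2, 5, 4, 7, 6, 1]
After 7 (swap(0, 3)): [5, 0, 2, 3, 4, 7, 6, 1]
After 8 (swap(5, 0)): [7, 0, 2, 3, 4, 5, 6, 1]
After 9 (swap(1, 0)): [0, 7, 2, 3, 4, 5, 6, 1]
After 10 (swap(7, 1)): [0, 1, 2, 3, 4, 5, 6, 7]

Answer: yes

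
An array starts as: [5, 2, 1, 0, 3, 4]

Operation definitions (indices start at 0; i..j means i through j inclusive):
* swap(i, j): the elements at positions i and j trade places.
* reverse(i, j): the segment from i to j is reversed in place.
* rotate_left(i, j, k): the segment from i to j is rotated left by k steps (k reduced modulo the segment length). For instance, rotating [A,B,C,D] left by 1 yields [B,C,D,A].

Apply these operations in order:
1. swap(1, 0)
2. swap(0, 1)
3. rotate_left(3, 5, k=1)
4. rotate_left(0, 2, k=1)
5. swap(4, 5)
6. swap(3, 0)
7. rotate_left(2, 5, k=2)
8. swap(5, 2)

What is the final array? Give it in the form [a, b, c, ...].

After 1 (swap(1, 0)): [2, 5, 1, 0, 3, 4]
After 2 (swap(0, 1)): [5, 2, 1, 0, 3, 4]
After 3 (rotate_left(3, 5, k=1)): [5, 2, 1, 3, 4, 0]
After 4 (rotate_left(0, 2, k=1)): [2, 1, 5, 3, 4, 0]
After 5 (swap(4, 5)): [2, 1, 5, 3, 0, 4]
After 6 (swap(3, 0)): [3, 1, 5, 2, 0, 4]
After 7 (rotate_left(2, 5, k=2)): [3, 1, 0, 4, 5, 2]
After 8 (swap(5, 2)): [3, 1, 2, 4, 5, 0]

Answer: [3, 1, 2, 4, 5, 0]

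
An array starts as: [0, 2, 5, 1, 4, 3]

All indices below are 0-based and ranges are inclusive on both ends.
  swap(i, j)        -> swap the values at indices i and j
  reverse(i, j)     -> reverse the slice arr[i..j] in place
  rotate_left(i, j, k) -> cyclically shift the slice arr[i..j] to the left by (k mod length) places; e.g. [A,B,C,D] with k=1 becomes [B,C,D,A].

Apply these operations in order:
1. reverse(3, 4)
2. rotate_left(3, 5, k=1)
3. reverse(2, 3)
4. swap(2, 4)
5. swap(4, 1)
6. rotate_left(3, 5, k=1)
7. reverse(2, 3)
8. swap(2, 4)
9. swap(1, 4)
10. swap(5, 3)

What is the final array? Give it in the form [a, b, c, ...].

Answer: [0, 2, 4, 5, 1, 3]

Derivation:
After 1 (reverse(3, 4)): [0, 2, 5, 4, 1, 3]
After 2 (rotate_left(3, 5, k=1)): [0, 2, 5, 1, 3, 4]
After 3 (reverse(2, 3)): [0, 2, 1, 5, 3, 4]
After 4 (swap(2, 4)): [0, 2, 3, 5, 1, 4]
After 5 (swap(4, 1)): [0, 1, 3, 5, 2, 4]
After 6 (rotate_left(3, 5, k=1)): [0, 1, 3, 2, 4, 5]
After 7 (reverse(2, 3)): [0, 1, 2, 3, 4, 5]
After 8 (swap(2, 4)): [0, 1, 4, 3, 2, 5]
After 9 (swap(1, 4)): [0, 2, 4, 3, 1, 5]
After 10 (swap(5, 3)): [0, 2, 4, 5, 1, 3]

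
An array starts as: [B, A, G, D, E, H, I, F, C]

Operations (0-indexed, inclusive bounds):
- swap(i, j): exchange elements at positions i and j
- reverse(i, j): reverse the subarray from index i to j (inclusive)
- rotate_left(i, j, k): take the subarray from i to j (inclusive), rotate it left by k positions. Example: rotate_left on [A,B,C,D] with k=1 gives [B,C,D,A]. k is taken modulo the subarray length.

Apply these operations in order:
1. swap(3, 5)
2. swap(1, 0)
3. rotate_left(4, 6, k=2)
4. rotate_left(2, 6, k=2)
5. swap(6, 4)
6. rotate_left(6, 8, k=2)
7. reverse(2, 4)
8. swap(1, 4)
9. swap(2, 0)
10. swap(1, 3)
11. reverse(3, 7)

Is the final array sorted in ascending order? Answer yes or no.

After 1 (swap(3, 5)): [B, A, G, H, E, D, I, F, C]
After 2 (swap(1, 0)): [A, B, G, H, E, D, I, F, C]
After 3 (rotate_left(4, 6, k=2)): [A, B, G, H, I, E, D, F, C]
After 4 (rotate_left(2, 6, k=2)): [A, B, I, E, D, G, H, F, C]
After 5 (swap(6, 4)): [A, B, I, E, H, G, D, F, C]
After 6 (rotate_left(6, 8, k=2)): [A, B, I, E, H, G, C, D, F]
After 7 (reverse(2, 4)): [A, B, H, E, I, G, C, D, F]
After 8 (swap(1, 4)): [A, I, H, E, B, G, C, D, F]
After 9 (swap(2, 0)): [H, I, A, E, B, G, C, D, F]
After 10 (swap(1, 3)): [H, E, A, I, B, G, C, D, F]
After 11 (reverse(3, 7)): [H, E, A, D, C, G, B, I, F]

Answer: no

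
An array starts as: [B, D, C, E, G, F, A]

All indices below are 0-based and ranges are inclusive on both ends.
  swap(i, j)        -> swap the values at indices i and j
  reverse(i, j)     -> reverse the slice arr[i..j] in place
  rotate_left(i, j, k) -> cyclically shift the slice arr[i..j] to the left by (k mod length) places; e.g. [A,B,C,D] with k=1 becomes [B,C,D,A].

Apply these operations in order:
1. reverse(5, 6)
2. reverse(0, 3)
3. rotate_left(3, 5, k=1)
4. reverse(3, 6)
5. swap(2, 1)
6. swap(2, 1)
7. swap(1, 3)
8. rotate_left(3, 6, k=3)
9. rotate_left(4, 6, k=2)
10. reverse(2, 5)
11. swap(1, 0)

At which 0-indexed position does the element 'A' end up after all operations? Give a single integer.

After 1 (reverse(5, 6)): [B, D, C, E, G, A, F]
After 2 (reverse(0, 3)): [E, C, D, B, G, A, F]
After 3 (rotate_left(3, 5, k=1)): [E, C, D, G, A, B, F]
After 4 (reverse(3, 6)): [E, C, D, F, B, A, G]
After 5 (swap(2, 1)): [E, D, C, F, B, A, G]
After 6 (swap(2, 1)): [E, C, D, F, B, A, G]
After 7 (swap(1, 3)): [E, F, D, C, B, A, G]
After 8 (rotate_left(3, 6, k=3)): [E, F, D, G, C, B, A]
After 9 (rotate_left(4, 6, k=2)): [E, F, D, G, A, C, B]
After 10 (reverse(2, 5)): [E, F, C, A, G, D, B]
After 11 (swap(1, 0)): [F, E, C, A, G, D, B]

Answer: 3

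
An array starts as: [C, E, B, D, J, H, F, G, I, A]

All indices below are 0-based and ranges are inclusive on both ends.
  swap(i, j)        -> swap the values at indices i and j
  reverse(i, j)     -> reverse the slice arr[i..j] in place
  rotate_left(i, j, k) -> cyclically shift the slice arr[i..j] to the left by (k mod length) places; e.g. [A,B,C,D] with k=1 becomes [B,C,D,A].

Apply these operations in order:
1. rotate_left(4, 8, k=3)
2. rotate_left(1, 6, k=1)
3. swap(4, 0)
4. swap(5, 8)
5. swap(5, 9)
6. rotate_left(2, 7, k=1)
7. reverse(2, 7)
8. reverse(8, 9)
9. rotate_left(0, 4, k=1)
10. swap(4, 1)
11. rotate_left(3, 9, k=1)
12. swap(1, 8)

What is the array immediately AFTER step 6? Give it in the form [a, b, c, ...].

Answer: [I, B, G, C, A, E, H, D, J, F]

Derivation:
After 1 (rotate_left(4, 8, k=3)): [C, E, B, D, G, I, J, H, F, A]
After 2 (rotate_left(1, 6, k=1)): [C, B, D, G, I, J, E, H, F, A]
After 3 (swap(4, 0)): [I, B, D, G, C, J, E, H, F, A]
After 4 (swap(5, 8)): [I, B, D, G, C, F, E, H, J, A]
After 5 (swap(5, 9)): [I, B, D, G, C, A, E, H, J, F]
After 6 (rotate_left(2, 7, k=1)): [I, B, G, C, A, E, H, D, J, F]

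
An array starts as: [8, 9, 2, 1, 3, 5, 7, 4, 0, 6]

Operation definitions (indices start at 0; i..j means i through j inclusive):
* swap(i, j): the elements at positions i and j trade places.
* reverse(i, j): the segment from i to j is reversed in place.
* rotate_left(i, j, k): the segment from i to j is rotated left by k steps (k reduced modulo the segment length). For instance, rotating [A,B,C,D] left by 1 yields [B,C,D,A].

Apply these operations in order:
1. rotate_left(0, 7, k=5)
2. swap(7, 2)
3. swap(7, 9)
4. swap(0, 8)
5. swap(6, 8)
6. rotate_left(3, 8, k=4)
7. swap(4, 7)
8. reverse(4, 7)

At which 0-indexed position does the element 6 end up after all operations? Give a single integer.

Answer: 3

Derivation:
After 1 (rotate_left(0, 7, k=5)): [5, 7, 4, 8, 9, 2, 1, 3, 0, 6]
After 2 (swap(7, 2)): [5, 7, 3, 8, 9, 2, 1, 4, 0, 6]
After 3 (swap(7, 9)): [5, 7, 3, 8, 9, 2, 1, 6, 0, 4]
After 4 (swap(0, 8)): [0, 7, 3, 8, 9, 2, 1, 6, 5, 4]
After 5 (swap(6, 8)): [0, 7, 3, 8, 9, 2, 5, 6, 1, 4]
After 6 (rotate_left(3, 8, k=4)): [0, 7, 3, 6, 1, 8, 9, 2, 5, 4]
After 7 (swap(4, 7)): [0, 7, 3, 6, 2, 8, 9, 1, 5, 4]
After 8 (reverse(4, 7)): [0, 7, 3, 6, 1, 9, 8, 2, 5, 4]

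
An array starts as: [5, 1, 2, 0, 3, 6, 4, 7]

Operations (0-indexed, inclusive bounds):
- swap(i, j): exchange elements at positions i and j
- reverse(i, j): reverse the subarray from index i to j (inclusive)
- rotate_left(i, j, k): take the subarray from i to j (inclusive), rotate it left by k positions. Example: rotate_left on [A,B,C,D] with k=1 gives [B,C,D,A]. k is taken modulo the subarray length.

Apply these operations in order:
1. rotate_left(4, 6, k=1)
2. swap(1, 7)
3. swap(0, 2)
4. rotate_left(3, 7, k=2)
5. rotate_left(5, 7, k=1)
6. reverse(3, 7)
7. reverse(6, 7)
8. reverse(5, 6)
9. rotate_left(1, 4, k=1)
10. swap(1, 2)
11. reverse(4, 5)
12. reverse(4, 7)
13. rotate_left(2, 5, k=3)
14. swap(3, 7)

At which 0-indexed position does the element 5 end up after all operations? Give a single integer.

After 1 (rotate_left(4, 6, k=1)): [5, 1, 2, 0, 6, 4, 3, 7]
After 2 (swap(1, 7)): [5, 7, 2, 0, 6, 4, 3, 1]
After 3 (swap(0, 2)): [2, 7, 5, 0, 6, 4, 3, 1]
After 4 (rotate_left(3, 7, k=2)): [2, 7, 5, 4, 3, 1, 0, 6]
After 5 (rotate_left(5, 7, k=1)): [2, 7, 5, 4, 3, 0, 6, 1]
After 6 (reverse(3, 7)): [2, 7, 5, 1, 6, 0, 3, 4]
After 7 (reverse(6, 7)): [2, 7, 5, 1, 6, 0, 4, 3]
After 8 (reverse(5, 6)): [2, 7, 5, 1, 6, 4, 0, 3]
After 9 (rotate_left(1, 4, k=1)): [2, 5, 1, 6, 7, 4, 0, 3]
After 10 (swap(1, 2)): [2, 1, 5, 6, 7, 4, 0, 3]
After 11 (reverse(4, 5)): [2, 1, 5, 6, 4, 7, 0, 3]
After 12 (reverse(4, 7)): [2, 1, 5, 6, 3, 0, 7, 4]
After 13 (rotate_left(2, 5, k=3)): [2, 1, 0, 5, 6, 3, 7, 4]
After 14 (swap(3, 7)): [2, 1, 0, 4, 6, 3, 7, 5]

Answer: 7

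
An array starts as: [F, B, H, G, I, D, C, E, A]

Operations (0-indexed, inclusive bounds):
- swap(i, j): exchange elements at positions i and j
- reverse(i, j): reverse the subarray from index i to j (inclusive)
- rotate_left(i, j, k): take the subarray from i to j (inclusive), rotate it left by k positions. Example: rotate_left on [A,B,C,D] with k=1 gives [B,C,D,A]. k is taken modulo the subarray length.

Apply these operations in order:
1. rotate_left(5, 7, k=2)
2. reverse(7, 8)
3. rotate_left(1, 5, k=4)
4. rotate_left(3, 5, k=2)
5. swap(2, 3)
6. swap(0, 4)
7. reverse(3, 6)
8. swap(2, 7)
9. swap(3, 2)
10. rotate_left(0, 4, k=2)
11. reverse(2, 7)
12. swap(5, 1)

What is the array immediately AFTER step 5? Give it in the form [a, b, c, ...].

Answer: [F, E, I, B, H, G, D, A, C]

Derivation:
After 1 (rotate_left(5, 7, k=2)): [F, B, H, G, I, E, D, C, A]
After 2 (reverse(7, 8)): [F, B, H, G, I, E, D, A, C]
After 3 (rotate_left(1, 5, k=4)): [F, E, B, H, G, I, D, A, C]
After 4 (rotate_left(3, 5, k=2)): [F, E, B, I, H, G, D, A, C]
After 5 (swap(2, 3)): [F, E, I, B, H, G, D, A, C]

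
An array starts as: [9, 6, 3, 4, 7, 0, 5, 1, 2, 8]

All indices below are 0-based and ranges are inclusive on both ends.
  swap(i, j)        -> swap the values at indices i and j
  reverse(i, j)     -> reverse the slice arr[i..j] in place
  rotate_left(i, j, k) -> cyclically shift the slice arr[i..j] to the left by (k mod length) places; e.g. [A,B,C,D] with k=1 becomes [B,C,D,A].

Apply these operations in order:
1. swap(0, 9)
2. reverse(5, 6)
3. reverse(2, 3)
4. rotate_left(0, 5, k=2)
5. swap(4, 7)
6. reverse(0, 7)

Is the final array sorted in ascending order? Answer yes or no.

After 1 (swap(0, 9)): [8, 6, 3, 4, 7, 0, 5, 1, 2, 9]
After 2 (reverse(5, 6)): [8, 6, 3, 4, 7, 5, 0, 1, 2, 9]
After 3 (reverse(2, 3)): [8, 6, 4, 3, 7, 5, 0, 1, 2, 9]
After 4 (rotate_left(0, 5, k=2)): [4, 3, 7, 5, 8, 6, 0, 1, 2, 9]
After 5 (swap(4, 7)): [4, 3, 7, 5, 1, 6, 0, 8, 2, 9]
After 6 (reverse(0, 7)): [8, 0, 6, 1, 5, 7, 3, 4, 2, 9]

Answer: no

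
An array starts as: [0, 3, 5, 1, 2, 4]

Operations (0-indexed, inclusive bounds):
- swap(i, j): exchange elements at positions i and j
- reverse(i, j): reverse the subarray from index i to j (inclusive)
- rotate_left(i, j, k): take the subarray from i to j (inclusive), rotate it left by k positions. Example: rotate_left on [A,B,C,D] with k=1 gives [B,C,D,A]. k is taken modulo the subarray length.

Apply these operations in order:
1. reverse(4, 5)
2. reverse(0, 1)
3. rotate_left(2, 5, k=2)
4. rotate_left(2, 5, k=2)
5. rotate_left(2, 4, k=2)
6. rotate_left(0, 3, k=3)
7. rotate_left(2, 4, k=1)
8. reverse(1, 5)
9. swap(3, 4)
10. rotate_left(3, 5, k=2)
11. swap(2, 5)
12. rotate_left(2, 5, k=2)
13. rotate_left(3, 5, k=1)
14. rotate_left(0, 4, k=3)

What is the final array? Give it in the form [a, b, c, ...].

Answer: [1, 3, 5, 2, 4, 0]

Derivation:
After 1 (reverse(4, 5)): [0, 3, 5, 1, 4, 2]
After 2 (reverse(0, 1)): [3, 0, 5, 1, 4, 2]
After 3 (rotate_left(2, 5, k=2)): [3, 0, 4, 2, 5, 1]
After 4 (rotate_left(2, 5, k=2)): [3, 0, 5, 1, 4, 2]
After 5 (rotate_left(2, 4, k=2)): [3, 0, 4, 5, 1, 2]
After 6 (rotate_left(0, 3, k=3)): [5, 3, 0, 4, 1, 2]
After 7 (rotate_left(2, 4, k=1)): [5, 3, 4, 1, 0, 2]
After 8 (reverse(1, 5)): [5, 2, 0, 1, 4, 3]
After 9 (swap(3, 4)): [5, 2, 0, 4, 1, 3]
After 10 (rotate_left(3, 5, k=2)): [5, 2, 0, 3, 4, 1]
After 11 (swap(2, 5)): [5, 2, 1, 3, 4, 0]
After 12 (rotate_left(2, 5, k=2)): [5, 2, 4, 0, 1, 3]
After 13 (rotate_left(3, 5, k=1)): [5, 2, 4, 1, 3, 0]
After 14 (rotate_left(0, 4, k=3)): [1, 3, 5, 2, 4, 0]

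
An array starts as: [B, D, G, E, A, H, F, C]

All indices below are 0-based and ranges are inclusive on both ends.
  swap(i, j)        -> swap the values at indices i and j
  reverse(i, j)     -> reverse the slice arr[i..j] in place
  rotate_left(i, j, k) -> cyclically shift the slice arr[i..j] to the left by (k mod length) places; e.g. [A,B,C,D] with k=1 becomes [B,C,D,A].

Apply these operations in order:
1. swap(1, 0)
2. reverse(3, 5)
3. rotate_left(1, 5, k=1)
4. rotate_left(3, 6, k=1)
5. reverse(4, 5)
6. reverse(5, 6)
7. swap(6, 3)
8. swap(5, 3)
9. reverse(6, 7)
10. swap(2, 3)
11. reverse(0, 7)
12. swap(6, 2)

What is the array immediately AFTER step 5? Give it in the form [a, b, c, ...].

Answer: [D, G, H, E, F, B, A, C]

Derivation:
After 1 (swap(1, 0)): [D, B, G, E, A, H, F, C]
After 2 (reverse(3, 5)): [D, B, G, H, A, E, F, C]
After 3 (rotate_left(1, 5, k=1)): [D, G, H, A, E, B, F, C]
After 4 (rotate_left(3, 6, k=1)): [D, G, H, E, B, F, A, C]
After 5 (reverse(4, 5)): [D, G, H, E, F, B, A, C]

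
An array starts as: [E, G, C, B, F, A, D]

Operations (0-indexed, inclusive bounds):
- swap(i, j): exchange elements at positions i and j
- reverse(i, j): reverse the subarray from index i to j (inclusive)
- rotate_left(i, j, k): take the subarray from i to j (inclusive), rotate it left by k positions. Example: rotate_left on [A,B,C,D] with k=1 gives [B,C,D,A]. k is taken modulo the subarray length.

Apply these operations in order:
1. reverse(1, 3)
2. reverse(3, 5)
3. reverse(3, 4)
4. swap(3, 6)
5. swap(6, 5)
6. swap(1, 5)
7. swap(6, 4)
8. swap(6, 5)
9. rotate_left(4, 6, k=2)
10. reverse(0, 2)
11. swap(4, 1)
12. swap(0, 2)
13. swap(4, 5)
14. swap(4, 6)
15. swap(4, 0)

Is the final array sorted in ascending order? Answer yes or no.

Answer: yes

Derivation:
After 1 (reverse(1, 3)): [E, B, C, G, F, A, D]
After 2 (reverse(3, 5)): [E, B, C, A, F, G, D]
After 3 (reverse(3, 4)): [E, B, C, F, A, G, D]
After 4 (swap(3, 6)): [E, B, C, D, A, G, F]
After 5 (swap(6, 5)): [E, B, C, D, A, F, G]
After 6 (swap(1, 5)): [E, F, C, D, A, B, G]
After 7 (swap(6, 4)): [E, F, C, D, G, B, A]
After 8 (swap(6, 5)): [E, F, C, D, G, A, B]
After 9 (rotate_left(4, 6, k=2)): [E, F, C, D, B, G, A]
After 10 (reverse(0, 2)): [C, F, E, D, B, G, A]
After 11 (swap(4, 1)): [C, B, E, D, F, G, A]
After 12 (swap(0, 2)): [E, B, C, D, F, G, A]
After 13 (swap(4, 5)): [E, B, C, D, G, F, A]
After 14 (swap(4, 6)): [E, B, C, D, A, F, G]
After 15 (swap(4, 0)): [A, B, C, D, E, F, G]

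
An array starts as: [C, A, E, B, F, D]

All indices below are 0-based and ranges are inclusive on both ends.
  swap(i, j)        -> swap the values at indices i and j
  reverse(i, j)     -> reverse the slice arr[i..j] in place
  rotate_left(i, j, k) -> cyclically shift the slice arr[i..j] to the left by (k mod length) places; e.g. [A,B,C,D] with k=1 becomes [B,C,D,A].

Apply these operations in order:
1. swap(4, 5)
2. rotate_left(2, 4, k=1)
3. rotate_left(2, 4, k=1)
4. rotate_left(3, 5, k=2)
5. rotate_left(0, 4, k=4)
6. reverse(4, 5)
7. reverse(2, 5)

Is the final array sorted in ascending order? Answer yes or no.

After 1 (swap(4, 5)): [C, A, E, B, D, F]
After 2 (rotate_left(2, 4, k=1)): [C, A, B, D, E, F]
After 3 (rotate_left(2, 4, k=1)): [C, A, D, E, B, F]
After 4 (rotate_left(3, 5, k=2)): [C, A, D, F, E, B]
After 5 (rotate_left(0, 4, k=4)): [E, C, A, D, F, B]
After 6 (reverse(4, 5)): [E, C, A, D, B, F]
After 7 (reverse(2, 5)): [E, C, F, B, D, A]

Answer: no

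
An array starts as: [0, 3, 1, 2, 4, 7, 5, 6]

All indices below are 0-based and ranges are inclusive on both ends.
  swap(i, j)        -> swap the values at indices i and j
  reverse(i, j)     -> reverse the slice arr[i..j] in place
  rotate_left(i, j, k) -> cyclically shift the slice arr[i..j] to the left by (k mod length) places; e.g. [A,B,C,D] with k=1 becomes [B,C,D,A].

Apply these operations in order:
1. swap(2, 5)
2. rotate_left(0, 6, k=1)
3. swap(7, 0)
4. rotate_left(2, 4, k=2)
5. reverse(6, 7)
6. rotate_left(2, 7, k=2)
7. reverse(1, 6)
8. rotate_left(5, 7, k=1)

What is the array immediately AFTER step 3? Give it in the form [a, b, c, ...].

Answer: [6, 7, 2, 4, 1, 5, 0, 3]

Derivation:
After 1 (swap(2, 5)): [0, 3, 7, 2, 4, 1, 5, 6]
After 2 (rotate_left(0, 6, k=1)): [3, 7, 2, 4, 1, 5, 0, 6]
After 3 (swap(7, 0)): [6, 7, 2, 4, 1, 5, 0, 3]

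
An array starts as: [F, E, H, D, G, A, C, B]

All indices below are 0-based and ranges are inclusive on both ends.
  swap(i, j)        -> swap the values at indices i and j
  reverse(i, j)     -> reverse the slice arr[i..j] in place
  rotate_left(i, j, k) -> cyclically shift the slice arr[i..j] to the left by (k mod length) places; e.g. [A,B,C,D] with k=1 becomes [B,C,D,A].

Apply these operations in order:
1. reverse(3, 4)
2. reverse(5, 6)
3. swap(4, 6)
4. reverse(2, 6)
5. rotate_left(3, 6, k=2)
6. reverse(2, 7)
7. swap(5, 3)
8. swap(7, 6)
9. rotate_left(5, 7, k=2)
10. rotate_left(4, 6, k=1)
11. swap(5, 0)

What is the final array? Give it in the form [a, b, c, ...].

After 1 (reverse(3, 4)): [F, E, H, G, D, A, C, B]
After 2 (reverse(5, 6)): [F, E, H, G, D, C, A, B]
After 3 (swap(4, 6)): [F, E, H, G, A, C, D, B]
After 4 (reverse(2, 6)): [F, E, D, C, A, G, H, B]
After 5 (rotate_left(3, 6, k=2)): [F, E, D, G, H, C, A, B]
After 6 (reverse(2, 7)): [F, E, B, A, C, H, G, D]
After 7 (swap(5, 3)): [F, E, B, H, C, A, G, D]
After 8 (swap(7, 6)): [F, E, B, H, C, A, D, G]
After 9 (rotate_left(5, 7, k=2)): [F, E, B, H, C, G, A, D]
After 10 (rotate_left(4, 6, k=1)): [F, E, B, H, G, A, C, D]
After 11 (swap(5, 0)): [A, E, B, H, G, F, C, D]

Answer: [A, E, B, H, G, F, C, D]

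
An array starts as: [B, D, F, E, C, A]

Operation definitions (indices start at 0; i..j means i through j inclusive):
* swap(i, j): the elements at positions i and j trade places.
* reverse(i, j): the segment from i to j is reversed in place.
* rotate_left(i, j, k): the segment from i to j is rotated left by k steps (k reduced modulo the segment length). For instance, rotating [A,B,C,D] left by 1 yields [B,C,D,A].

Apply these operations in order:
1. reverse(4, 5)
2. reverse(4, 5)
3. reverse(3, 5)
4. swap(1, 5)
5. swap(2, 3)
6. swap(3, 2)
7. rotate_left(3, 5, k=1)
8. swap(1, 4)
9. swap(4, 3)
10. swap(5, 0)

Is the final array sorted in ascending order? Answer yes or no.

Answer: no

Derivation:
After 1 (reverse(4, 5)): [B, D, F, E, A, C]
After 2 (reverse(4, 5)): [B, D, F, E, C, A]
After 3 (reverse(3, 5)): [B, D, F, A, C, E]
After 4 (swap(1, 5)): [B, E, F, A, C, D]
After 5 (swap(2, 3)): [B, E, A, F, C, D]
After 6 (swap(3, 2)): [B, E, F, A, C, D]
After 7 (rotate_left(3, 5, k=1)): [B, E, F, C, D, A]
After 8 (swap(1, 4)): [B, D, F, C, E, A]
After 9 (swap(4, 3)): [B, D, F, E, C, A]
After 10 (swap(5, 0)): [A, D, F, E, C, B]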